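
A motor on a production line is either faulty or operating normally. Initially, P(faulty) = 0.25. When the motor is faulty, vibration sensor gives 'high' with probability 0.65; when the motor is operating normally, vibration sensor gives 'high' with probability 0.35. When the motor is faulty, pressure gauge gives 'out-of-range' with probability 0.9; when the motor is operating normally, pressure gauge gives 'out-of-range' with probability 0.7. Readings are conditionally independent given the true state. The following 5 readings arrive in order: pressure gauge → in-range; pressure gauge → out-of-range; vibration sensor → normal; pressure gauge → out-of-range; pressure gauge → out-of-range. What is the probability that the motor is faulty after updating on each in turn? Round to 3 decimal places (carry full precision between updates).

After pressure gauge='in-range': P(faulty) = 0.1·0.2500 / (0.1·0.2500 + 0.3·0.7500) ≈ 0.1000
After pressure gauge='out-of-range': P(faulty) = 0.9·0.1000 / (0.9·0.1000 + 0.7·0.9000) ≈ 0.1250
After vibration sensor='normal': P(faulty) = 0.35·0.1250 / (0.35·0.1250 + 0.65·0.8750) ≈ 0.0714
After pressure gauge='out-of-range': P(faulty) = 0.9·0.0714 / (0.9·0.0714 + 0.7·0.9286) ≈ 0.0900
After pressure gauge='out-of-range': P(faulty) = 0.9·0.0900 / (0.9·0.0900 + 0.7·0.9100) ≈ 0.1128

0.113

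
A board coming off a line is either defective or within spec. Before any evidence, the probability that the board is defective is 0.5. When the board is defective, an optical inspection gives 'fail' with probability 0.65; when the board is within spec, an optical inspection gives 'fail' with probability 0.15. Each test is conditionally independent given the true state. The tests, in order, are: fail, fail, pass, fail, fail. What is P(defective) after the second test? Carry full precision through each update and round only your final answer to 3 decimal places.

0.949

After 'fail': P(defective) = 0.65·0.5000 / (0.65·0.5000 + 0.15·0.5000) ≈ 0.8125
After 'fail': P(defective) = 0.65·0.8125 / (0.65·0.8125 + 0.15·0.1875) ≈ 0.9494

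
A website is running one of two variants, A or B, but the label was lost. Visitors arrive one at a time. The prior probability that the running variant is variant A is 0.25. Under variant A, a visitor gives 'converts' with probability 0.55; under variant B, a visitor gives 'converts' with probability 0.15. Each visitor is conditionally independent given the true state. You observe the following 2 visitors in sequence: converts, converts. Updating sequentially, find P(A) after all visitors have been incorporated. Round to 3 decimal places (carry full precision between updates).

Apply Bayes' rule sequentially, carrying P(A) forward.
After 'converts': P(A) = 0.55·0.2500 / (0.55·0.2500 + 0.15·0.7500) ≈ 0.5500
After 'converts': P(A) = 0.55·0.5500 / (0.55·0.5500 + 0.15·0.4500) ≈ 0.8176

0.818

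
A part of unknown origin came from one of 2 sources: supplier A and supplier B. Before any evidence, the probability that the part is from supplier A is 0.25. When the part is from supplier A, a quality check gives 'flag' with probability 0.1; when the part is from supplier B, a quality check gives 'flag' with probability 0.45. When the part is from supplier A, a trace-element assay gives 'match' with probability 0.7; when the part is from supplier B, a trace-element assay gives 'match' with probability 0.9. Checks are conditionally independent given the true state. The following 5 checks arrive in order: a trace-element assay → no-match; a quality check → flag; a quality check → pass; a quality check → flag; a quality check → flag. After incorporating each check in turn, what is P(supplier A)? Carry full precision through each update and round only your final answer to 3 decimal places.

Each posterior becomes the prior for the next update.
After a trace-element assay='no-match': P(supplier A) = 0.3·0.2500 / (0.3·0.2500 + 0.1·0.7500) ≈ 0.5000
After a quality check='flag': P(supplier A) = 0.1·0.5000 / (0.1·0.5000 + 0.45·0.5000) ≈ 0.1818
After a quality check='pass': P(supplier A) = 0.9·0.1818 / (0.9·0.1818 + 0.55·0.8182) ≈ 0.2667
After a quality check='flag': P(supplier A) = 0.1·0.2667 / (0.1·0.2667 + 0.45·0.7333) ≈ 0.0748
After a quality check='flag': P(supplier A) = 0.1·0.0748 / (0.1·0.0748 + 0.45·0.9252) ≈ 0.0176

0.018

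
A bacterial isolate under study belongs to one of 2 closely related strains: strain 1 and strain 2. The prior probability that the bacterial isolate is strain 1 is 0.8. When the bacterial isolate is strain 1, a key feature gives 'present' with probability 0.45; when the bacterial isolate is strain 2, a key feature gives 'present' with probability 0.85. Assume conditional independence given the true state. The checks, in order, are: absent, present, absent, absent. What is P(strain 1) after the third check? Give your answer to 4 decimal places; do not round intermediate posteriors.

0.9661

Each posterior becomes the prior for the next update.
After 'absent': P(strain 1) = 0.55·0.8000 / (0.55·0.8000 + 0.15·0.2000) ≈ 0.9362
After 'present': P(strain 1) = 0.45·0.9362 / (0.45·0.9362 + 0.85·0.0638) ≈ 0.8859
After 'absent': P(strain 1) = 0.55·0.8859 / (0.55·0.8859 + 0.15·0.1141) ≈ 0.9661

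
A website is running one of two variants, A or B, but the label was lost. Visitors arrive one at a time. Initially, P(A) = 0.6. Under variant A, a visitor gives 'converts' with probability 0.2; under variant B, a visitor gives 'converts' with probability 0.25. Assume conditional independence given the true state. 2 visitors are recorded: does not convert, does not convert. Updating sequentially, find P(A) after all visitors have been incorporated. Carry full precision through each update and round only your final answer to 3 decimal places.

After 'does not convert': P(A) = 0.8·0.6000 / (0.8·0.6000 + 0.75·0.4000) ≈ 0.6154
After 'does not convert': P(A) = 0.8·0.6154 / (0.8·0.6154 + 0.75·0.3846) ≈ 0.6305

0.631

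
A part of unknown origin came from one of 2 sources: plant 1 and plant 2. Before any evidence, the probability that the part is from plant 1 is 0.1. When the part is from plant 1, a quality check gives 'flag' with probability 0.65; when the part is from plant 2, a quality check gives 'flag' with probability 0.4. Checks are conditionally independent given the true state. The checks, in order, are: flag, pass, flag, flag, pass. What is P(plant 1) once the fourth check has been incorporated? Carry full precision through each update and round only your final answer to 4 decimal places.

0.2176

After 'flag': P(plant 1) = 0.65·0.1000 / (0.65·0.1000 + 0.4·0.9000) ≈ 0.1529
After 'pass': P(plant 1) = 0.35·0.1529 / (0.35·0.1529 + 0.6·0.8471) ≈ 0.0953
After 'flag': P(plant 1) = 0.65·0.0953 / (0.65·0.0953 + 0.4·0.9047) ≈ 0.1461
After 'flag': P(plant 1) = 0.65·0.1461 / (0.65·0.1461 + 0.4·0.8539) ≈ 0.2176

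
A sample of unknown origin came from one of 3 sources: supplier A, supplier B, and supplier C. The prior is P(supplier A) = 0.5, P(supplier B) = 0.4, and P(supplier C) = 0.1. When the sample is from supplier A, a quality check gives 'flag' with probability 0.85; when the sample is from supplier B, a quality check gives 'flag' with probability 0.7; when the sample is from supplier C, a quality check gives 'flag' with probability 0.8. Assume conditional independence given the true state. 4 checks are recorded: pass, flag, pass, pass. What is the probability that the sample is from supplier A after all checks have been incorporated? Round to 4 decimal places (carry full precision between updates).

0.1489

After 'pass': normaliser = 0.15·0.5000 + 0.3·0.4000 + 0.2·0.1000; P(supplier A) ≈ 0.3488, P(supplier B) ≈ 0.5581, P(supplier C) ≈ 0.0930
After 'flag': normaliser = 0.85·0.3488 + 0.7·0.5581 + 0.8·0.0930; P(supplier A) ≈ 0.3893, P(supplier B) ≈ 0.5130, P(supplier C) ≈ 0.0977
After 'pass': normaliser = 0.15·0.3893 + 0.3·0.5130 + 0.2·0.0977; P(supplier A) ≈ 0.2519, P(supplier B) ≈ 0.6638, P(supplier C) ≈ 0.0843
After 'pass': normaliser = 0.15·0.2519 + 0.3·0.6638 + 0.2·0.0843; P(supplier A) ≈ 0.1489, P(supplier B) ≈ 0.7847, P(supplier C) ≈ 0.0664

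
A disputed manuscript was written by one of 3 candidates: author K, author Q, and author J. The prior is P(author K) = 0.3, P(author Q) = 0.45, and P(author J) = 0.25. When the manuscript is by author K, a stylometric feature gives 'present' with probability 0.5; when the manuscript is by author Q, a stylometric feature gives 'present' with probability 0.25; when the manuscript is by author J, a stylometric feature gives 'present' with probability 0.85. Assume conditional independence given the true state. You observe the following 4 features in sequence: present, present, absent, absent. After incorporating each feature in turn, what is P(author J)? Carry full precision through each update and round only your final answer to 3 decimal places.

0.105

After 'present': normaliser = 0.5·0.3000 + 0.25·0.4500 + 0.85·0.2500; P(author K) ≈ 0.3158, P(author Q) ≈ 0.2368, P(author J) ≈ 0.4474
After 'present': normaliser = 0.5·0.3158 + 0.25·0.2368 + 0.85·0.4474; P(author K) ≈ 0.2643, P(author Q) ≈ 0.0991, P(author J) ≈ 0.6366
After 'absent': normaliser = 0.5·0.2643 + 0.75·0.0991 + 0.15·0.6366; P(author K) ≈ 0.4376, P(author Q) ≈ 0.2462, P(author J) ≈ 0.3162
After 'absent': normaliser = 0.5·0.4376 + 0.75·0.2462 + 0.15·0.3162; P(author K) ≈ 0.4853, P(author Q) ≈ 0.4095, P(author J) ≈ 0.1052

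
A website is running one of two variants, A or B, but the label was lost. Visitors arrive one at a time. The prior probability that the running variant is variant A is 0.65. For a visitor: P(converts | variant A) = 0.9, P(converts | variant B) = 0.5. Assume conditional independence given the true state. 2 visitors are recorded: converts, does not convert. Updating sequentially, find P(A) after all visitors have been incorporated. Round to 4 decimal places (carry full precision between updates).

After 'converts': P(A) = 0.9·0.6500 / (0.9·0.6500 + 0.5·0.3500) ≈ 0.7697
After 'does not convert': P(A) = 0.1·0.7697 / (0.1·0.7697 + 0.5·0.2303) ≈ 0.4007

0.4007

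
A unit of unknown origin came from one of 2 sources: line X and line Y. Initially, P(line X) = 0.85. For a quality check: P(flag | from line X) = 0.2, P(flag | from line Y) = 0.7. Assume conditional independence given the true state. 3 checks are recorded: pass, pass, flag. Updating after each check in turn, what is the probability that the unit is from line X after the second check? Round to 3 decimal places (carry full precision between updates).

After 'pass': P(line X) = 0.8·0.8500 / (0.8·0.8500 + 0.3·0.1500) ≈ 0.9379
After 'pass': P(line X) = 0.8·0.9379 / (0.8·0.9379 + 0.3·0.0621) ≈ 0.9758

0.976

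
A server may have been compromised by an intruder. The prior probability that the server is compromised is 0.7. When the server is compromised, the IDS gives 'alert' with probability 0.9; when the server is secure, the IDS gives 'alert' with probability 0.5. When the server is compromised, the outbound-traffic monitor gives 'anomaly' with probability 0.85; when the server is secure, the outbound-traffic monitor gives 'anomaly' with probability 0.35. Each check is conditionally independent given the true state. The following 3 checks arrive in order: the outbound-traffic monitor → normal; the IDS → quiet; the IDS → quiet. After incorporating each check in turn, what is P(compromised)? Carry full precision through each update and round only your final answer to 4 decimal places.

After the outbound-traffic monitor='normal': P(compromised) = 0.15·0.7000 / (0.15·0.7000 + 0.65·0.3000) ≈ 0.3500
After the IDS='quiet': P(compromised) = 0.1·0.3500 / (0.1·0.3500 + 0.5·0.6500) ≈ 0.0972
After the IDS='quiet': P(compromised) = 0.1·0.0972 / (0.1·0.0972 + 0.5·0.9028) ≈ 0.0211

0.0211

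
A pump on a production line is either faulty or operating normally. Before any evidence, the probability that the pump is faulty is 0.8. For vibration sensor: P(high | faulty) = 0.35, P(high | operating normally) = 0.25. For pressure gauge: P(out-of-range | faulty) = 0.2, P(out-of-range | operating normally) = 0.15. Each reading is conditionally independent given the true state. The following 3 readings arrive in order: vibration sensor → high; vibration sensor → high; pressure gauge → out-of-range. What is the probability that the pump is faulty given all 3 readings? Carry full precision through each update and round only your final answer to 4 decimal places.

After vibration sensor='high': P(faulty) = 0.35·0.8000 / (0.35·0.8000 + 0.25·0.2000) ≈ 0.8485
After vibration sensor='high': P(faulty) = 0.35·0.8485 / (0.35·0.8485 + 0.25·0.1515) ≈ 0.8869
After pressure gauge='out-of-range': P(faulty) = 0.2·0.8869 / (0.2·0.8869 + 0.15·0.1131) ≈ 0.9127

0.9127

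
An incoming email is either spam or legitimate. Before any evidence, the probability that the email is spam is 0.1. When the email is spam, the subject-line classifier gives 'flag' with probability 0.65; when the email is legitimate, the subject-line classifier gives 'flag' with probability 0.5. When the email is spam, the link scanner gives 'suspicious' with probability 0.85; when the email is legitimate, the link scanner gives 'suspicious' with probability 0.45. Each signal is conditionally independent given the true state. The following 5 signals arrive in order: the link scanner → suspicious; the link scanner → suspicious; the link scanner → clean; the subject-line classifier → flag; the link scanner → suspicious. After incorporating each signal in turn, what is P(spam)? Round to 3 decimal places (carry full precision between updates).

After the link scanner='suspicious': P(spam) = 0.85·0.1000 / (0.85·0.1000 + 0.45·0.9000) ≈ 0.1735
After the link scanner='suspicious': P(spam) = 0.85·0.1735 / (0.85·0.1735 + 0.45·0.8265) ≈ 0.2839
After the link scanner='clean': P(spam) = 0.15·0.2839 / (0.15·0.2839 + 0.55·0.7161) ≈ 0.0976
After the subject-line classifier='flag': P(spam) = 0.65·0.0976 / (0.65·0.0976 + 0.5·0.9024) ≈ 0.1232
After the link scanner='suspicious': P(spam) = 0.85·0.1232 / (0.85·0.1232 + 0.45·0.8768) ≈ 0.2098

0.210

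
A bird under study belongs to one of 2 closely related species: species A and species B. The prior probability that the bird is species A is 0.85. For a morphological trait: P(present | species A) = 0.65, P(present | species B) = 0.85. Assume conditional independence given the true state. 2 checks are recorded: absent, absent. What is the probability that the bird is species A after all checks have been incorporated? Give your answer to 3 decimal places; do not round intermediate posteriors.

0.969

After 'absent': P(species A) = 0.35·0.8500 / (0.35·0.8500 + 0.15·0.1500) ≈ 0.9297
After 'absent': P(species A) = 0.35·0.9297 / (0.35·0.9297 + 0.15·0.0703) ≈ 0.9686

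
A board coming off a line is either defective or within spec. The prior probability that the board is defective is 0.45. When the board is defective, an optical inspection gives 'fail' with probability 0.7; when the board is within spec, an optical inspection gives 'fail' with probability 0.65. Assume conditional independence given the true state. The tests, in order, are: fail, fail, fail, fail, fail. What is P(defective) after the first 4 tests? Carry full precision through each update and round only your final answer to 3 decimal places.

0.524

After 'fail': P(defective) = 0.7·0.4500 / (0.7·0.4500 + 0.65·0.5500) ≈ 0.4684
After 'fail': P(defective) = 0.7·0.4684 / (0.7·0.4684 + 0.65·0.5316) ≈ 0.4869
After 'fail': P(defective) = 0.7·0.4869 / (0.7·0.4869 + 0.65·0.5131) ≈ 0.5054
After 'fail': P(defective) = 0.7·0.5054 / (0.7·0.5054 + 0.65·0.4946) ≈ 0.5239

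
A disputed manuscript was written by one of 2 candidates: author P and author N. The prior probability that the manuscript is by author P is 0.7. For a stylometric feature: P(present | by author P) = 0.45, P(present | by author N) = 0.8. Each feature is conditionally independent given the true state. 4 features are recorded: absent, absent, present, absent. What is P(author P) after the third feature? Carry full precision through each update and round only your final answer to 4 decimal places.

After 'absent': P(author P) = 0.55·0.7000 / (0.55·0.7000 + 0.2·0.3000) ≈ 0.8652
After 'absent': P(author P) = 0.55·0.8652 / (0.55·0.8652 + 0.2·0.1348) ≈ 0.9464
After 'present': P(author P) = 0.45·0.9464 / (0.45·0.9464 + 0.8·0.0536) ≈ 0.9085

0.9085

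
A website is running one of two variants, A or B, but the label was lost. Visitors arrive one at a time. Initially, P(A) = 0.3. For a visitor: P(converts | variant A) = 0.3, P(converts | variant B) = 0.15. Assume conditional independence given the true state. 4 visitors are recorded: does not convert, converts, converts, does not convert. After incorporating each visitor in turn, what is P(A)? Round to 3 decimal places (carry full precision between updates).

Each posterior becomes the prior for the next update.
After 'does not convert': P(A) = 0.7·0.3000 / (0.7·0.3000 + 0.85·0.7000) ≈ 0.2609
After 'converts': P(A) = 0.3·0.2609 / (0.3·0.2609 + 0.15·0.7391) ≈ 0.4138
After 'converts': P(A) = 0.3·0.4138 / (0.3·0.4138 + 0.15·0.5862) ≈ 0.5854
After 'does not convert': P(A) = 0.7·0.5854 / (0.7·0.5854 + 0.85·0.4146) ≈ 0.5376

0.538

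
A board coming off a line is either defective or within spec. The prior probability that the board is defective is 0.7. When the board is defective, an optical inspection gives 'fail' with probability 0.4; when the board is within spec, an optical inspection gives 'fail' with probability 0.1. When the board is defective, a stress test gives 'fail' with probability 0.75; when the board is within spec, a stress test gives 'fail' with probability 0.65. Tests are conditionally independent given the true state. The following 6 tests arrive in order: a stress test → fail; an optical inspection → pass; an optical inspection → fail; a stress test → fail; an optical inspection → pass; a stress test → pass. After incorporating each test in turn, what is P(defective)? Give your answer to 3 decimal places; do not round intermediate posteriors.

0.798

Apply Bayes' rule sequentially, carrying P(defective) forward.
After a stress test='fail': P(defective) = 0.75·0.7000 / (0.75·0.7000 + 0.65·0.3000) ≈ 0.7292
After an optical inspection='pass': P(defective) = 0.6·0.7292 / (0.6·0.7292 + 0.9·0.2708) ≈ 0.6422
After an optical inspection='fail': P(defective) = 0.4·0.6422 / (0.4·0.6422 + 0.1·0.3578) ≈ 0.8777
After a stress test='fail': P(defective) = 0.75·0.8777 / (0.75·0.8777 + 0.65·0.1223) ≈ 0.8923
After an optical inspection='pass': P(defective) = 0.6·0.8923 / (0.6·0.8923 + 0.9·0.1077) ≈ 0.8467
After a stress test='pass': P(defective) = 0.25·0.8467 / (0.25·0.8467 + 0.35·0.1533) ≈ 0.7978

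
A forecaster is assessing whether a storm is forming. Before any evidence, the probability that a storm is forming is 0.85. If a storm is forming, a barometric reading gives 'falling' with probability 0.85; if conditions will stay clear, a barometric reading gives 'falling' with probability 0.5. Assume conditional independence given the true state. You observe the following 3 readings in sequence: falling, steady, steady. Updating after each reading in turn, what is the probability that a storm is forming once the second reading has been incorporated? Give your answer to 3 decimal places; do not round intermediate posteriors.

After 'falling': P(storm) = 0.85·0.8500 / (0.85·0.8500 + 0.5·0.1500) ≈ 0.9060
After 'steady': P(storm) = 0.15·0.9060 / (0.15·0.9060 + 0.5·0.0940) ≈ 0.7429

0.743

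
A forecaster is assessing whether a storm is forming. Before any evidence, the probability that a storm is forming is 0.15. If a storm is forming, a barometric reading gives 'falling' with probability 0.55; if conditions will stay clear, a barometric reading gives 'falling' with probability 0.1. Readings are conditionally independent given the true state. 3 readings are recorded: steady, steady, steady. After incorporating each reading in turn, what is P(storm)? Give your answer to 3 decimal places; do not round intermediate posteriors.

Each posterior becomes the prior for the next update.
After 'steady': P(storm) = 0.45·0.1500 / (0.45·0.1500 + 0.9·0.8500) ≈ 0.0811
After 'steady': P(storm) = 0.45·0.0811 / (0.45·0.0811 + 0.9·0.9189) ≈ 0.0423
After 'steady': P(storm) = 0.45·0.0423 / (0.45·0.0423 + 0.9·0.9577) ≈ 0.0216

0.022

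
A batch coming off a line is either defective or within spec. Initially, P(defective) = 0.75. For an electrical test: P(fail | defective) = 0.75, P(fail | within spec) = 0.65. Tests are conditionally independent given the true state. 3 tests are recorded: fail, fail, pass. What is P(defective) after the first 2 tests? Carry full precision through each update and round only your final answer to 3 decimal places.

0.800

After 'fail': P(defective) = 0.75·0.7500 / (0.75·0.7500 + 0.65·0.2500) ≈ 0.7759
After 'fail': P(defective) = 0.75·0.7759 / (0.75·0.7759 + 0.65·0.2241) ≈ 0.7998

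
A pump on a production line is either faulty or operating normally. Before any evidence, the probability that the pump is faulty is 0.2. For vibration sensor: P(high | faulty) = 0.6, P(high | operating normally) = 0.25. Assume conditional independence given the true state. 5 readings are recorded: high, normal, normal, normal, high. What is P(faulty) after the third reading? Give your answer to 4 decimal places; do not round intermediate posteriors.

0.1458

After 'high': P(faulty) = 0.6·0.2000 / (0.6·0.2000 + 0.25·0.8000) ≈ 0.3750
After 'normal': P(faulty) = 0.4·0.3750 / (0.4·0.3750 + 0.75·0.6250) ≈ 0.2424
After 'normal': P(faulty) = 0.4·0.2424 / (0.4·0.2424 + 0.75·0.7576) ≈ 0.1458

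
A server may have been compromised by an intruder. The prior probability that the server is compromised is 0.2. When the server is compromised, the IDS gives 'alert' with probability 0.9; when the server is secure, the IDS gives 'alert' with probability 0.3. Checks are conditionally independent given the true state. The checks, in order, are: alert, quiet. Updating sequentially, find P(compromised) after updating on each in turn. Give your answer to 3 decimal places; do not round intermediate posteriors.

0.097

After 'alert': P(compromised) = 0.9·0.2000 / (0.9·0.2000 + 0.3·0.8000) ≈ 0.4286
After 'quiet': P(compromised) = 0.1·0.4286 / (0.1·0.4286 + 0.7·0.5714) ≈ 0.0968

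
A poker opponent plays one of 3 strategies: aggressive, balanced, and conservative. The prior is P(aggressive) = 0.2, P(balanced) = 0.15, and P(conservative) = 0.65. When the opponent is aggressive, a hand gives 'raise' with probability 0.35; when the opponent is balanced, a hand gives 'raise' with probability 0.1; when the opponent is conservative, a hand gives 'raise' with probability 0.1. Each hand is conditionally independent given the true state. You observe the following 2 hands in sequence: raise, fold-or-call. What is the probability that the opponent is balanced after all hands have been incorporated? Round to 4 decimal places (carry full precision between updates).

After 'raise': normaliser = 0.35·0.2000 + 0.1·0.1500 + 0.1·0.6500; P(aggressive) ≈ 0.4667, P(balanced) ≈ 0.1000, P(conservative) ≈ 0.4333
After 'fold-or-call': normaliser = 0.65·0.4667 + 0.9·0.1000 + 0.9·0.4333; P(aggressive) ≈ 0.3872, P(balanced) ≈ 0.1149, P(conservative) ≈ 0.4979

0.1149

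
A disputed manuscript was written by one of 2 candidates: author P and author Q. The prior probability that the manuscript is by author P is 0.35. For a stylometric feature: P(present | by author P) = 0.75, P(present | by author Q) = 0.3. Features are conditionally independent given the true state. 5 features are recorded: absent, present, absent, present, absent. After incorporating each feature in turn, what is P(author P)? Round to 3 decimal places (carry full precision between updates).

After 'absent': P(author P) = 0.25·0.3500 / (0.25·0.3500 + 0.7·0.6500) ≈ 0.1613
After 'present': P(author P) = 0.75·0.1613 / (0.75·0.1613 + 0.3·0.8387) ≈ 0.3247
After 'absent': P(author P) = 0.25·0.3247 / (0.25·0.3247 + 0.7·0.6753) ≈ 0.1465
After 'present': P(author P) = 0.75·0.1465 / (0.75·0.1465 + 0.3·0.8535) ≈ 0.3003
After 'absent': P(author P) = 0.25·0.3003 / (0.25·0.3003 + 0.7·0.6997) ≈ 0.1329

0.133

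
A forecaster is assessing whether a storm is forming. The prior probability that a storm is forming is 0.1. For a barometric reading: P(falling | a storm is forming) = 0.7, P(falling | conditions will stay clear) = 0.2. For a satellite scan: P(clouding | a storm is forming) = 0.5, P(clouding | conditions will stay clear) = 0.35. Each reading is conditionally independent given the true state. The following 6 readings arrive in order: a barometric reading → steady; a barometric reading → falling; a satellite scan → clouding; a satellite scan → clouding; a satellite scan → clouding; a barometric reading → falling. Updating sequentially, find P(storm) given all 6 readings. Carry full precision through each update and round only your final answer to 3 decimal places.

After a barometric reading='steady': P(storm) = 0.3·0.1000 / (0.3·0.1000 + 0.8·0.9000) ≈ 0.0400
After a barometric reading='falling': P(storm) = 0.7·0.0400 / (0.7·0.0400 + 0.2·0.9600) ≈ 0.1273
After a satellite scan='clouding': P(storm) = 0.5·0.1273 / (0.5·0.1273 + 0.35·0.8727) ≈ 0.1724
After a satellite scan='clouding': P(storm) = 0.5·0.1724 / (0.5·0.1724 + 0.35·0.8276) ≈ 0.2294
After a satellite scan='clouding': P(storm) = 0.5·0.2294 / (0.5·0.2294 + 0.35·0.7706) ≈ 0.2983
After a barometric reading='falling': P(storm) = 0.7·0.2983 / (0.7·0.2983 + 0.2·0.7017) ≈ 0.5981

0.598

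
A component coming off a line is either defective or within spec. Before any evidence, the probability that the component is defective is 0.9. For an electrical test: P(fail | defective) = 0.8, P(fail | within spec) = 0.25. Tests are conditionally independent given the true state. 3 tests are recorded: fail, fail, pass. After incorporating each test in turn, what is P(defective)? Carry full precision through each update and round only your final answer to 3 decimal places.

After 'fail': P(defective) = 0.8·0.9000 / (0.8·0.9000 + 0.25·0.1000) ≈ 0.9664
After 'fail': P(defective) = 0.8·0.9664 / (0.8·0.9664 + 0.25·0.0336) ≈ 0.9893
After 'pass': P(defective) = 0.2·0.9893 / (0.2·0.9893 + 0.75·0.0107) ≈ 0.9609

0.961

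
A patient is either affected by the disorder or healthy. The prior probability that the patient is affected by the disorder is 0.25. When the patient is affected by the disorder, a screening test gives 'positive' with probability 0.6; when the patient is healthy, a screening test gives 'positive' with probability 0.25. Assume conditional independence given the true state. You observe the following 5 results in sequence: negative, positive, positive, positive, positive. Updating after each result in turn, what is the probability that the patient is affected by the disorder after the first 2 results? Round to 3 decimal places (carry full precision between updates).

After 'negative': P(affected) = 0.4·0.2500 / (0.4·0.2500 + 0.75·0.7500) ≈ 0.1509
After 'positive': P(affected) = 0.6·0.1509 / (0.6·0.1509 + 0.25·0.8491) ≈ 0.2991

0.299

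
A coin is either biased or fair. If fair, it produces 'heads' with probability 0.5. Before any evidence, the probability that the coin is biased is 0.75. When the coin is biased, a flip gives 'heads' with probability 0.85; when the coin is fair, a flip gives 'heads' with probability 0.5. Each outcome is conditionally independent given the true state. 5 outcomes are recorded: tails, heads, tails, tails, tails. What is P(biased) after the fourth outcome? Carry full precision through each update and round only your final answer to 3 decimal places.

0.121

After 'tails': P(biased) = 0.15·0.7500 / (0.15·0.7500 + 0.5·0.2500) ≈ 0.4737
After 'heads': P(biased) = 0.85·0.4737 / (0.85·0.4737 + 0.5·0.5263) ≈ 0.6047
After 'tails': P(biased) = 0.15·0.6047 / (0.15·0.6047 + 0.5·0.3953) ≈ 0.3146
After 'tails': P(biased) = 0.15·0.3146 / (0.15·0.3146 + 0.5·0.6854) ≈ 0.1210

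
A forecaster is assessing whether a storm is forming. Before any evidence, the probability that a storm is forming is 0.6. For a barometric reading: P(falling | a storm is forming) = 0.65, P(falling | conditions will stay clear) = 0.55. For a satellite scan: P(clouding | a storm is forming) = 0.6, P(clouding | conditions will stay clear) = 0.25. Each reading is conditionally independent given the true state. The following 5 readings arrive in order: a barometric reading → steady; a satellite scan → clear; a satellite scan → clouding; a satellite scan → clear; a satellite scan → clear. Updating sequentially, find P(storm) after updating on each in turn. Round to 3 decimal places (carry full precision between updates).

Each posterior becomes the prior for the next update.
After a barometric reading='steady': P(storm) = 0.35·0.6000 / (0.35·0.6000 + 0.45·0.4000) ≈ 0.5385
After a satellite scan='clear': P(storm) = 0.4·0.5385 / (0.4·0.5385 + 0.75·0.4615) ≈ 0.3836
After a satellite scan='clouding': P(storm) = 0.6·0.3836 / (0.6·0.3836 + 0.25·0.6164) ≈ 0.5989
After a satellite scan='clear': P(storm) = 0.4·0.5989 / (0.4·0.5989 + 0.75·0.4011) ≈ 0.4433
After a satellite scan='clear': P(storm) = 0.4·0.4433 / (0.4·0.4433 + 0.75·0.5567) ≈ 0.2981

0.298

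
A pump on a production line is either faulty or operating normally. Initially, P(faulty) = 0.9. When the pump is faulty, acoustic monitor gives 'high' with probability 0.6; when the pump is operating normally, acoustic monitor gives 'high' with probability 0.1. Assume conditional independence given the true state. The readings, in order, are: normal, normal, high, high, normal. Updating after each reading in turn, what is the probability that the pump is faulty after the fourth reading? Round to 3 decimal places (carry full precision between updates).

0.985

After 'normal': P(faulty) = 0.4·0.9000 / (0.4·0.9000 + 0.9·0.1000) ≈ 0.8000
After 'normal': P(faulty) = 0.4·0.8000 / (0.4·0.8000 + 0.9·0.2000) ≈ 0.6400
After 'high': P(faulty) = 0.6·0.6400 / (0.6·0.6400 + 0.1·0.3600) ≈ 0.9143
After 'high': P(faulty) = 0.6·0.9143 / (0.6·0.9143 + 0.1·0.0857) ≈ 0.9846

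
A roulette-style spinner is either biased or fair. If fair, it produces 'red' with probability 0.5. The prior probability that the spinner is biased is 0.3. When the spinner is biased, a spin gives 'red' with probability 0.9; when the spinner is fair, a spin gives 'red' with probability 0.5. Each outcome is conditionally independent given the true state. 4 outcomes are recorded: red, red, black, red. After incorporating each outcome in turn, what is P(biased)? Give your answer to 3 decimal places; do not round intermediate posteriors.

After 'red': P(biased) = 0.9·0.3000 / (0.9·0.3000 + 0.5·0.7000) ≈ 0.4355
After 'red': P(biased) = 0.9·0.4355 / (0.9·0.4355 + 0.5·0.5645) ≈ 0.5813
After 'black': P(biased) = 0.1·0.5813 / (0.1·0.5813 + 0.5·0.4187) ≈ 0.2174
After 'red': P(biased) = 0.9·0.2174 / (0.9·0.2174 + 0.5·0.7826) ≈ 0.3333

0.333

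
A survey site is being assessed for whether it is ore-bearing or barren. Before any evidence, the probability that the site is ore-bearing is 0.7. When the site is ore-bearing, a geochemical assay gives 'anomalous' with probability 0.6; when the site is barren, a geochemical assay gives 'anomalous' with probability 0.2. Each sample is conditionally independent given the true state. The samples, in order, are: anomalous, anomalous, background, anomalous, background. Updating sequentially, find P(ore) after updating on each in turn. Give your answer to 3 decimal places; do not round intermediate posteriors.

After 'anomalous': P(ore) = 0.6·0.7000 / (0.6·0.7000 + 0.2·0.3000) ≈ 0.8750
After 'anomalous': P(ore) = 0.6·0.8750 / (0.6·0.8750 + 0.2·0.1250) ≈ 0.9545
After 'background': P(ore) = 0.4·0.9545 / (0.4·0.9545 + 0.8·0.0455) ≈ 0.9130
After 'anomalous': P(ore) = 0.6·0.9130 / (0.6·0.9130 + 0.2·0.0870) ≈ 0.9692
After 'background': P(ore) = 0.4·0.9692 / (0.4·0.9692 + 0.8·0.0308) ≈ 0.9403

0.940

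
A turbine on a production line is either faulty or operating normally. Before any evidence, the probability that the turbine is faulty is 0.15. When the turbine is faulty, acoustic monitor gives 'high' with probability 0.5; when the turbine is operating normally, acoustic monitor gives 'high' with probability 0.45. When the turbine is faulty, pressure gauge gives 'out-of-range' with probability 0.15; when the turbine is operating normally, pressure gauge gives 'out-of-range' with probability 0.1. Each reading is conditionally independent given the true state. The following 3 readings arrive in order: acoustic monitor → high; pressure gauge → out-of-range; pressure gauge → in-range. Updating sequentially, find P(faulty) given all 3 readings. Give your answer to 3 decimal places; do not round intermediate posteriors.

After acoustic monitor='high': P(faulty) = 0.5·0.1500 / (0.5·0.1500 + 0.45·0.8500) ≈ 0.1639
After pressure gauge='out-of-range': P(faulty) = 0.15·0.1639 / (0.15·0.1639 + 0.1·0.8361) ≈ 0.2273
After pressure gauge='in-range': P(faulty) = 0.85·0.2273 / (0.85·0.2273 + 0.9·0.7727) ≈ 0.2174

0.217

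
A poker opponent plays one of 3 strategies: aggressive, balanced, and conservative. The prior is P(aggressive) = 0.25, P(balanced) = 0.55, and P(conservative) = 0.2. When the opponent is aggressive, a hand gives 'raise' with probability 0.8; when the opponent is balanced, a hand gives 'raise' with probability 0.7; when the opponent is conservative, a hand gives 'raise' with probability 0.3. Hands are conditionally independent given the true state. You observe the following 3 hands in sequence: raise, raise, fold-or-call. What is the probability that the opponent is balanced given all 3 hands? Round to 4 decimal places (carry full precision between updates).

0.6445

Apply Bayes' rule sequentially, carrying P(balanced) forward.
After 'raise': normaliser = 0.8·0.2500 + 0.7·0.5500 + 0.3·0.2000; P(aggressive) ≈ 0.3101, P(balanced) ≈ 0.5969, P(conservative) ≈ 0.0930
After 'raise': normaliser = 0.8·0.3101 + 0.7·0.5969 + 0.3·0.0930; P(aggressive) ≈ 0.3575, P(balanced) ≈ 0.6022, P(conservative) ≈ 0.0402
After 'fold-or-call': normaliser = 0.2·0.3575 + 0.3·0.6022 + 0.7·0.0402; P(aggressive) ≈ 0.2551, P(balanced) ≈ 0.6445, P(conservative) ≈ 0.1004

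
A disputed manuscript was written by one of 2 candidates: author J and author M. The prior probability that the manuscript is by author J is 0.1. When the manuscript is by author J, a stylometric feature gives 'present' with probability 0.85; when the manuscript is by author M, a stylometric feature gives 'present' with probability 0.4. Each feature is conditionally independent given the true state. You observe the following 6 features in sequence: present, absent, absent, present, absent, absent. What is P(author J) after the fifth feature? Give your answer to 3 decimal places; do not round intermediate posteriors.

0.008

After 'present': P(author J) = 0.85·0.1000 / (0.85·0.1000 + 0.4·0.9000) ≈ 0.1910
After 'absent': P(author J) = 0.15·0.1910 / (0.15·0.1910 + 0.6·0.8090) ≈ 0.0557
After 'absent': P(author J) = 0.15·0.0557 / (0.15·0.0557 + 0.6·0.9443) ≈ 0.0145
After 'present': P(author J) = 0.85·0.0145 / (0.85·0.0145 + 0.4·0.9855) ≈ 0.0304
After 'absent': P(author J) = 0.15·0.0304 / (0.15·0.0304 + 0.6·0.9696) ≈ 0.0078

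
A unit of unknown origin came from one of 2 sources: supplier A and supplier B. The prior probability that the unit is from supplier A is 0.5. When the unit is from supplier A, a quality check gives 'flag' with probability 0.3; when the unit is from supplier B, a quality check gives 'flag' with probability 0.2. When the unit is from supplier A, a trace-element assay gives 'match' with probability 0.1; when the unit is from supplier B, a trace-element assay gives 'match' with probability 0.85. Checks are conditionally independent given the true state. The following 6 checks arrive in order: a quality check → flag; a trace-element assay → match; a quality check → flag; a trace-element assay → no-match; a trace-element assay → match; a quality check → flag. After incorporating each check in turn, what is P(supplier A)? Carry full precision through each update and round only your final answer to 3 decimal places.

0.219

Each posterior becomes the prior for the next update.
After a quality check='flag': P(supplier A) = 0.3·0.5000 / (0.3·0.5000 + 0.2·0.5000) ≈ 0.6000
After a trace-element assay='match': P(supplier A) = 0.1·0.6000 / (0.1·0.6000 + 0.85·0.4000) ≈ 0.1500
After a quality check='flag': P(supplier A) = 0.3·0.1500 / (0.3·0.1500 + 0.2·0.8500) ≈ 0.2093
After a trace-element assay='no-match': P(supplier A) = 0.9·0.2093 / (0.9·0.2093 + 0.15·0.7907) ≈ 0.6136
After a trace-element assay='match': P(supplier A) = 0.1·0.6136 / (0.1·0.6136 + 0.85·0.3864) ≈ 0.1574
After a quality check='flag': P(supplier A) = 0.3·0.1574 / (0.3·0.1574 + 0.2·0.8426) ≈ 0.2189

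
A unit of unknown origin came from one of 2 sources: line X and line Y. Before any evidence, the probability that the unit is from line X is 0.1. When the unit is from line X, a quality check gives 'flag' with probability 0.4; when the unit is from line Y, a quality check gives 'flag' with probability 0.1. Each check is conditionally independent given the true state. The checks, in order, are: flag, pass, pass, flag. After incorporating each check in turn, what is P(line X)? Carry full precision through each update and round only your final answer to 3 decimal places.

0.441

After 'flag': P(line X) = 0.4·0.1000 / (0.4·0.1000 + 0.1·0.9000) ≈ 0.3077
After 'pass': P(line X) = 0.6·0.3077 / (0.6·0.3077 + 0.9·0.6923) ≈ 0.2286
After 'pass': P(line X) = 0.6·0.2286 / (0.6·0.2286 + 0.9·0.7714) ≈ 0.1649
After 'flag': P(line X) = 0.4·0.1649 / (0.4·0.1649 + 0.1·0.8351) ≈ 0.4414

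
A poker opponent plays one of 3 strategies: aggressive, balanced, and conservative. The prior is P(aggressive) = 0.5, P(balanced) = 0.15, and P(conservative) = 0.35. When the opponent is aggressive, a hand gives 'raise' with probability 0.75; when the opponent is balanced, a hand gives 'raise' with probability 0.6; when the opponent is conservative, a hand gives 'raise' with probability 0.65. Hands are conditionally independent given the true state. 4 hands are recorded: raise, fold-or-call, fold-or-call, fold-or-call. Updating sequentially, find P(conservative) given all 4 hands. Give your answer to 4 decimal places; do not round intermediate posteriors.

After 'raise': normaliser = 0.75·0.5000 + 0.6·0.1500 + 0.65·0.3500; P(aggressive) ≈ 0.5415, P(balanced) ≈ 0.1300, P(conservative) ≈ 0.3285
After 'fold-or-call': normaliser = 0.25·0.5415 + 0.4·0.1300 + 0.35·0.3285; P(aggressive) ≈ 0.4478, P(balanced) ≈ 0.1719, P(conservative) ≈ 0.3803
After 'fold-or-call': normaliser = 0.25·0.4478 + 0.4·0.1719 + 0.35·0.3803; P(aggressive) ≈ 0.3567, P(balanced) ≈ 0.2192, P(conservative) ≈ 0.4241
After 'fold-or-call': normaliser = 0.25·0.3567 + 0.4·0.2192 + 0.35·0.4241; P(aggressive) ≈ 0.2741, P(balanced) ≈ 0.2695, P(conservative) ≈ 0.4564

0.4564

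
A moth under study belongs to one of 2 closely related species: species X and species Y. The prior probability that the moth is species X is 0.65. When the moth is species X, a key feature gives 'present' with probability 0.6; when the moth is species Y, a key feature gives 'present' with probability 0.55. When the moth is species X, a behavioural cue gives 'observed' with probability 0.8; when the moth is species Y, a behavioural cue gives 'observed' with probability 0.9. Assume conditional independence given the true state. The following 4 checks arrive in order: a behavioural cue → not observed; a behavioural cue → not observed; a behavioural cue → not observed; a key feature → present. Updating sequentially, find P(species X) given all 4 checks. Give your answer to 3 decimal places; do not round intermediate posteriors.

After a behavioural cue='not observed': P(species X) = 0.2·0.6500 / (0.2·0.6500 + 0.1·0.3500) ≈ 0.7879
After a behavioural cue='not observed': P(species X) = 0.2·0.7879 / (0.2·0.7879 + 0.1·0.2121) ≈ 0.8814
After a behavioural cue='not observed': P(species X) = 0.2·0.8814 / (0.2·0.8814 + 0.1·0.1186) ≈ 0.9369
After a key feature='present': P(species X) = 0.6·0.9369 / (0.6·0.9369 + 0.55·0.0631) ≈ 0.9419

0.942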